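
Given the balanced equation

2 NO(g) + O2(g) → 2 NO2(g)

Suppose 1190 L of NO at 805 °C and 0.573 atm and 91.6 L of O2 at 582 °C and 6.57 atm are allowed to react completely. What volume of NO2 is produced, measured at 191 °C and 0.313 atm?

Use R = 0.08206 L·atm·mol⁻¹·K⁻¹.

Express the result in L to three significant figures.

938 L

n(NO) = PV/RT = (0.573 × 1190) / (0.08206 × 1078.15) = 7.707 mol
n(O2) = PV/RT = (6.57 × 91.6) / (0.08206 × 855.15) = 8.576 mol
For 7.707 mol NO, stoichiometry requires (1/2) × 7.707 = 3.853 mol O2; 8.576 mol is available, so NO is limiting.
n(NO2) = (2/2) × 7.707 = 7.707 mol
V(NO2) = nRT/P = 7.707 × 0.08206 × 464.15 / 0.313 = 937.8 L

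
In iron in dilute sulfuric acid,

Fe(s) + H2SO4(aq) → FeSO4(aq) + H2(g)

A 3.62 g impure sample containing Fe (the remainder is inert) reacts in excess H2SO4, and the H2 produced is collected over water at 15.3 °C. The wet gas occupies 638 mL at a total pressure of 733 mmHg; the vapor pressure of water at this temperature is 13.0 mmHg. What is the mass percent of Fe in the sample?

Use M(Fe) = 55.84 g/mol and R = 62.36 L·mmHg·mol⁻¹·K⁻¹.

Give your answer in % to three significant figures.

P(H2) = 733 − 13.0 = 720.0 mmHg
n(H2) = PV/RT = (720.0 × 0.6380) / (62.36 × 288.45) = 0.02554 mol
n(Fe) = (1/1) × 0.02554 = 0.02554 mol
m(Fe) = 0.02554 × 55.84 = 1.426 g
%Fe = 1.426 / 3.62 × 100 = 39.39%

39.4 %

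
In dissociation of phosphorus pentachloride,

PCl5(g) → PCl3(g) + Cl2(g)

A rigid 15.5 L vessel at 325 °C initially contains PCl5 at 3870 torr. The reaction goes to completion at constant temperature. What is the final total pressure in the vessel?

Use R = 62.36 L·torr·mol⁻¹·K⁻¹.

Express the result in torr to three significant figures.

At constant T and V, P ∝ n(gas): 1 mol gas → 2 mol gas.
P_final = (2/1) × 3870 = 7740 torr

7740 torr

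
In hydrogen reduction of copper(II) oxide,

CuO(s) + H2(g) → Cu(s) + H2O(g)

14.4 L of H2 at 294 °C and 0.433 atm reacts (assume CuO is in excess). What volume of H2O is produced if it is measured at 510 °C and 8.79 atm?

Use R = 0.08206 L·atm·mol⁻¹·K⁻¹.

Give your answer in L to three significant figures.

0.980 L

n(H2) = PV/RT = (0.433 × 14.4) / (0.08206 × 567.15) = 0.1340 mol
n(H2O) = (1/1) × 0.1340 = 0.1340 mol
V = nRT/P = 0.1340 × 0.08206 × 783.15 / 8.79 = 0.9797 L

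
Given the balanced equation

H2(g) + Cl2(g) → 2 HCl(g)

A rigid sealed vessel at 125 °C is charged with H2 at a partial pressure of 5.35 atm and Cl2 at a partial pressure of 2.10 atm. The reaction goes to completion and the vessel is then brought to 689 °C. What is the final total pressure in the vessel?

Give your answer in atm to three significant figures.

18.0 atm

With V and T fixed, P_i ∝ n_i, so the mole ratios apply directly to partial pressures at 125 °C.
P(Cl2) required for 5.35 atm of H2 = (1/1) × 5.35 = 5.350 atm; available 2.10 atm, so Cl2 is limiting.
P(H2) remaining = 5.35 − (1/1) × 2.10 = 3.250 atm
P(gaseous products) = (2)/1 × 2.10 = 4.200 atm
P_total at 125 °C = 3.250 + 4.200 = 7.450 atm
Scaling to 689 °C: P = 7.450 × 962.15/398.15 = 18.00 atm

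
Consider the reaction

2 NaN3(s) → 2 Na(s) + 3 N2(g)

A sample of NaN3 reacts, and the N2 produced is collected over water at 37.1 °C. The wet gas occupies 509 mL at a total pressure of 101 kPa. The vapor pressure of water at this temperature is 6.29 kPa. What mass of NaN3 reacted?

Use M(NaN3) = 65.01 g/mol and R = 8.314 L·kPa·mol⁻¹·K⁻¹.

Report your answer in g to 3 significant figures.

0.810 g

P(N2) = 101 − 6.29 = 94.71 kPa
n(N2) = PV/RT = (94.71 × 0.5090) / (8.314 × 310.25) = 0.01869 mol
n(NaN3) = (2/3) × 0.01869 = 0.01246 mol
m(NaN3) = 0.01246 × 65.01 = 0.8100 g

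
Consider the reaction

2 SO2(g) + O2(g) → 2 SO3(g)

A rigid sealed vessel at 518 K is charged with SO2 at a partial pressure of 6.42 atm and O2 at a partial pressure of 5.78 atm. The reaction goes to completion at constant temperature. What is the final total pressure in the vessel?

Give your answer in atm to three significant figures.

8.99 atm

Because the vessel is rigid and T is held at 518 K, work the stoichiometry in partial pressures (P_i = n_iRT/V).
P(O2) required for 6.42 atm of SO2 = (1/2) × 6.42 = 3.210 atm; available 5.78 atm, so SO2 is limiting.
P(O2) remaining = 5.78 − (1/2) × 6.42 = 2.570 atm
P(gaseous products) = (2)/2 × 6.42 = 6.420 atm
P_total at 518 K = 2.570 + 6.420 = 8.990 atm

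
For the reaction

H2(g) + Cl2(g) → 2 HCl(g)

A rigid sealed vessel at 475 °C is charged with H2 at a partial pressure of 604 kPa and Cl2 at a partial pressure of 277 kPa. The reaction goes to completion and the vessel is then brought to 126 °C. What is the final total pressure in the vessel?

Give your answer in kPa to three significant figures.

470 kPa

With V and T fixed, P_i ∝ n_i, so the mole ratios apply directly to partial pressures at 475 °C.
P(Cl2) required for 604 kPa of H2 = (1/1) × 604 = 604.0 kPa; available 277 kPa, so Cl2 is limiting.
P(H2) remaining = 604 − (1/1) × 277 = 327.0 kPa
P(gaseous products) = (2)/1 × 277 = 554.0 kPa
P_total at 475 °C = 327.0 + 554.0 = 881.0 kPa
Scaling to 126 °C: P = 881.0 × 399.15/748.15 = 470.0 kPa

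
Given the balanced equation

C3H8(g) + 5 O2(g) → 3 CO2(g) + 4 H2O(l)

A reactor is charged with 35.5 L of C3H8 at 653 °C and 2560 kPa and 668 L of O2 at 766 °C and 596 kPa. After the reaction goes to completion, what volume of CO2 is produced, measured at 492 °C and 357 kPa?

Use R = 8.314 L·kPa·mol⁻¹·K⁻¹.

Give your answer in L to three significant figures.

493 L

n(C3H8) = PV/RT = (2560 × 35.5) / (8.314 × 926.15) = 11.80 mol
n(O2) = PV/RT = (596 × 668) / (8.314 × 1039.15) = 46.08 mol
For 11.80 mol C3H8, stoichiometry requires (5/1) × 11.80 = 59.00 mol O2; 46.08 mol is available, so O2 is limiting.
n(CO2) = (3/5) × 46.08 = 27.65 mol
V(CO2) = nRT/P = 27.65 × 8.314 × 765.15 / 357 = 492.7 L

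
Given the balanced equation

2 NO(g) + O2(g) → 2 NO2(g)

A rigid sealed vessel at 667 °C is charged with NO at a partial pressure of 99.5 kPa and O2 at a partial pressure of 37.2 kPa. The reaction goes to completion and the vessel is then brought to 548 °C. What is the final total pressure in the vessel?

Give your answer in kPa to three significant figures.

Because the vessel is rigid and T is held at 667 °C, work the stoichiometry in partial pressures (P_i = n_iRT/V).
P(O2) required for 99.5 kPa of NO = (1/2) × 99.5 = 49.75 kPa; available 37.2 kPa, so O2 is limiting.
P(NO) remaining = 99.5 − (2/1) × 37.2 = 25.10 kPa
P(gaseous products) = (2)/1 × 37.2 = 74.40 kPa
P_total at 667 °C = 25.10 + 74.40 = 99.50 kPa
Scaling to 548 °C: P = 99.50 × 821.15/940.15 = 86.91 kPa

86.9 kPa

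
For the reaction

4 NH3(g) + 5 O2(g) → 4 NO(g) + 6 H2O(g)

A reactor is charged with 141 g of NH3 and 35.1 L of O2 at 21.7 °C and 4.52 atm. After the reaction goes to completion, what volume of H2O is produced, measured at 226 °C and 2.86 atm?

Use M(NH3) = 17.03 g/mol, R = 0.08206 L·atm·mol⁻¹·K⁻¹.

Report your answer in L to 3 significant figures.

n(NH3) = 141 / 17.03 = 8.280 mol
n(O2) = PV/RT = (4.52 × 35.1) / (0.08206 × 294.85) = 6.557 mol
For 8.280 mol NH3, stoichiometry requires (5/4) × 8.280 = 10.35 mol O2; 6.557 mol is available, so O2 is limiting.
n(H2O) = (6/5) × 6.557 = 7.868 mol
V(H2O) = nRT/P = 7.868 × 0.08206 × 499.15 / 2.86 = 112.7 L

113 L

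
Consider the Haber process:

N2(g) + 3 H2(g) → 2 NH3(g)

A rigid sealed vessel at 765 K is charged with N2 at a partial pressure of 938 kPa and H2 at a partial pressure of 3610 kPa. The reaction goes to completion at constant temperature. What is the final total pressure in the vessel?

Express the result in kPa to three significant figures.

2670 kPa

With V and T fixed, P_i ∝ n_i, so the mole ratios apply directly to partial pressures at 765 K.
P(H2) required for 938 kPa of N2 = (3/1) × 938 = 2814 kPa; available 3610 kPa, so N2 is limiting.
P(H2) remaining = 3610 − (3/1) × 938 = 796.0 kPa
P(gaseous products) = (2)/1 × 938 = 1876 kPa
P_total at 765 K = 796.0 + 1876 = 2672 kPa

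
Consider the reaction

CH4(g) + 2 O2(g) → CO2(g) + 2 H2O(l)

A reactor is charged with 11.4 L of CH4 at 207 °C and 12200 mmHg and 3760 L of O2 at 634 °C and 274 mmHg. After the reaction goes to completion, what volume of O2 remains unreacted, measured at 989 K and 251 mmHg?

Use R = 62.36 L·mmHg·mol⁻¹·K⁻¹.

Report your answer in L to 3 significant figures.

2190 L

n(CH4) = PV/RT = (12200 × 11.4) / (62.36 × 480.15) = 4.645 mol
n(O2) = PV/RT = (274 × 3760) / (62.36 × 907.15) = 18.21 mol
For 4.645 mol CH4, stoichiometry requires (2/1) × 4.645 = 9.290 mol O2; 18.21 mol is available, so CH4 is limiting.
n(O2) consumed = (2/1) × 4.645 = 9.290 mol; remaining = 18.21 − 9.290 = 8.920 mol
V(O2) = nRT/P = 8.920 × 62.36 × 989 / 251 = 2192 L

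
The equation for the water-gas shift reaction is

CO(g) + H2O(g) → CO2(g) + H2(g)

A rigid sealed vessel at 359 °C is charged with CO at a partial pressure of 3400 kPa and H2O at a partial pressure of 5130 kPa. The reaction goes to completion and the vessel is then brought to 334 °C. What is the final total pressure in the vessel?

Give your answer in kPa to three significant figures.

With V and T fixed, P_i ∝ n_i, so the mole ratios apply directly to partial pressures at 359 °C.
P(H2O) required for 3400 kPa of CO = (1/1) × 3400 = 3400 kPa; available 5130 kPa, so CO is limiting.
P(H2O) remaining = 5130 − (1/1) × 3400 = 1730 kPa
P(gaseous products) = (1+1)/1 × 3400 = 6800 kPa
P_total at 359 °C = 1730 + 6800 = 8530 kPa
Scaling to 334 °C: P = 8530 × 607.15/632.15 = 8193 kPa

8190 kPa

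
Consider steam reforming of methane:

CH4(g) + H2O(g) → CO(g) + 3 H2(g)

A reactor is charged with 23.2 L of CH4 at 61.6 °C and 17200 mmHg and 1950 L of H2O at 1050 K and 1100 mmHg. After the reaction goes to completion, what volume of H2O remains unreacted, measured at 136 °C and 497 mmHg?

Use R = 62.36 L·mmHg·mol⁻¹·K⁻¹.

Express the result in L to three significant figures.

700 L

n(CH4) = PV/RT = (17200 × 23.2) / (62.36 × 334.75) = 19.12 mol
n(H2O) = PV/RT = (1100 × 1950) / (62.36 × 1050) = 32.76 mol
For 19.12 mol CH4, stoichiometry requires (1/1) × 19.12 = 19.12 mol H2O; 32.76 mol is available, so CH4 is limiting.
n(H2O) consumed = (1/1) × 19.12 = 19.12 mol; remaining = 32.76 − 19.12 = 13.64 mol
V(H2O) = nRT/P = 13.64 × 62.36 × 409.15 / 497 = 700.2 L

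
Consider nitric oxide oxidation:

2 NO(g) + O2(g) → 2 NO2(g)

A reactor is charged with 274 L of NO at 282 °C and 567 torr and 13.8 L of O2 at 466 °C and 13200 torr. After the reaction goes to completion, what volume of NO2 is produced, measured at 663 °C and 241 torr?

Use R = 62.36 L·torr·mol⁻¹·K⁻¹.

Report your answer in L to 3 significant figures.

n(NO) = PV/RT = (567 × 274) / (62.36 × 555.15) = 4.488 mol
n(O2) = PV/RT = (13200 × 13.8) / (62.36 × 739.15) = 3.952 mol
For 4.488 mol NO, stoichiometry requires (1/2) × 4.488 = 2.244 mol O2; 3.952 mol is available, so NO is limiting.
n(NO2) = (2/2) × 4.488 = 4.488 mol
V(NO2) = nRT/P = 4.488 × 62.36 × 936.15 / 241 = 1087 L

1090 L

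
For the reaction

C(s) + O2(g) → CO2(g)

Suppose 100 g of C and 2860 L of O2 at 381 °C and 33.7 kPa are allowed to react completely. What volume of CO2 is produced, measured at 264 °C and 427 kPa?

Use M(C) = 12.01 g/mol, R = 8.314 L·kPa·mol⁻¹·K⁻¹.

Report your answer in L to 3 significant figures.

n(C) = 100 / 12.01 = 8.326 mol
n(O2) = PV/RT = (33.7 × 2860) / (8.314 × 654.15) = 17.72 mol
For 8.326 mol C, stoichiometry requires (1/1) × 8.326 = 8.326 mol O2; 17.72 mol is available, so C is limiting.
n(CO2) = (1/1) × 8.326 = 8.326 mol
V(CO2) = nRT/P = 8.326 × 8.314 × 537.15 / 427 = 87.08 L

87.1 L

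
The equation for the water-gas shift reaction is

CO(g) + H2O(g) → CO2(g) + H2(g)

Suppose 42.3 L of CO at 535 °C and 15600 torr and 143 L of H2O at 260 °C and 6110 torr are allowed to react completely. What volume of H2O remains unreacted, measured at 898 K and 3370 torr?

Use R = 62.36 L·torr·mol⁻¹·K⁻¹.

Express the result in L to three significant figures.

n(CO) = PV/RT = (15600 × 42.3) / (62.36 × 808.15) = 13.09 mol
n(H2O) = PV/RT = (6110 × 143) / (62.36 × 533.15) = 26.28 mol
For 13.09 mol CO, stoichiometry requires (1/1) × 13.09 = 13.09 mol H2O; 26.28 mol is available, so CO is limiting.
n(H2O) consumed = (1/1) × 13.09 = 13.09 mol; remaining = 26.28 − 13.09 = 13.19 mol
V(H2O) = nRT/P = 13.19 × 62.36 × 898 / 3370 = 219.2 L

219 L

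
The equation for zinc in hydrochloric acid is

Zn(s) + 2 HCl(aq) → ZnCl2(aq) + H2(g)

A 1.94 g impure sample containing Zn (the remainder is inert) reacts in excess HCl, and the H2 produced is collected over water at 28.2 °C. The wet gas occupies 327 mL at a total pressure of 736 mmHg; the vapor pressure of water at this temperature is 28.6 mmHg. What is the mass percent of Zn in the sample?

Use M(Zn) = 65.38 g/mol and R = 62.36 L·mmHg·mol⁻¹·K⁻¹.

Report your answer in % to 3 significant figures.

41.5 %

P(H2) = 736 − 28.6 = 707.4 mmHg
n(H2) = PV/RT = (707.4 × 0.3270) / (62.36 × 301.35) = 0.01231 mol
n(Zn) = (1/1) × 0.01231 = 0.01231 mol
m(Zn) = 0.01231 × 65.38 = 0.8048 g
%Zn = 0.8048 / 1.94 × 100 = 41.48%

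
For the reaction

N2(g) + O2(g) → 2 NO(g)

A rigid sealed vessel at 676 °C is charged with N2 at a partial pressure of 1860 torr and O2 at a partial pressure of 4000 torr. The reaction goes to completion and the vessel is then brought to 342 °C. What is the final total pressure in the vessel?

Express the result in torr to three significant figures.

At constant V, partial pressures at 676 °C are proportional to moles, so apply stoichiometry directly to pressures.
P(O2) required for 1860 torr of N2 = (1/1) × 1860 = 1860 torr; available 4000 torr, so N2 is limiting.
P(O2) remaining = 4000 − (1/1) × 1860 = 2140 torr
P(gaseous products) = (2)/1 × 1860 = 3720 torr
P_total at 676 °C = 2140 + 3720 = 5860 torr
Scaling to 342 °C: P = 5860 × 615.15/949.15 = 3798 torr

3800 torr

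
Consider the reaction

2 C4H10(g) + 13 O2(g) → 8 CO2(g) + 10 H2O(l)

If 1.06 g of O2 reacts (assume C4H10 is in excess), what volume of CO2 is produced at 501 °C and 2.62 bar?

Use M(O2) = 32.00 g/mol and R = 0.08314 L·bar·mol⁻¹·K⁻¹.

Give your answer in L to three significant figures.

n(O2) = 1.060 / 32.00 = 0.03313 mol
n(CO2) = (8/13) × 0.03313 = 0.02039 mol
V = nRT/P = 0.02039 × 0.08314 × 774.15 / 2.62 = 0.5009 L

0.501 L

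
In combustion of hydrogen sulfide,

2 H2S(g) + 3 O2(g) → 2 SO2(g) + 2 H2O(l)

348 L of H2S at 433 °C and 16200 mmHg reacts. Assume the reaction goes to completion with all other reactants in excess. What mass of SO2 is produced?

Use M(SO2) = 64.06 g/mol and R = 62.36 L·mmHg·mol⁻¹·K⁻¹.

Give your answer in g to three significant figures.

n(H2S) = PV/RT = (16200 × 348) / (62.36 × 706.15) = 128.0 mol
n(SO2) = (2/2) × 128.0 = 128.0 mol
m(SO2) = 128.0 × 64.06 = 8200 g

8200 g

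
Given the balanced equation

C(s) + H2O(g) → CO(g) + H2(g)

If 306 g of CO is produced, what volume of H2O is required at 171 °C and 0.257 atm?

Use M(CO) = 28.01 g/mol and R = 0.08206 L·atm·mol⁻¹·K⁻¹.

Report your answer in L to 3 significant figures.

n(CO) = 306.0 / 28.01 = 10.92 mol
n(H2O) = (1/1) × 10.92 = 10.92 mol
V = nRT/P = 10.92 × 0.08206 × 444.15 / 0.257 = 1549 L

1550 L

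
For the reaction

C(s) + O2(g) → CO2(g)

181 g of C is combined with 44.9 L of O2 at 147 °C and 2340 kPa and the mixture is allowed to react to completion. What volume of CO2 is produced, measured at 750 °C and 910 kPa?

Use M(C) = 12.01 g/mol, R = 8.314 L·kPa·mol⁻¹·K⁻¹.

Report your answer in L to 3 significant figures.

n(C) = 181 / 12.01 = 15.07 mol
n(O2) = PV/RT = (2340 × 44.9) / (8.314 × 420.15) = 30.08 mol
For 15.07 mol C, stoichiometry requires (1/1) × 15.07 = 15.07 mol O2; 30.08 mol is available, so C is limiting.
n(CO2) = (1/1) × 15.07 = 15.07 mol
V(CO2) = nRT/P = 15.07 × 8.314 × 1023.15 / 910 = 140.9 L

141 L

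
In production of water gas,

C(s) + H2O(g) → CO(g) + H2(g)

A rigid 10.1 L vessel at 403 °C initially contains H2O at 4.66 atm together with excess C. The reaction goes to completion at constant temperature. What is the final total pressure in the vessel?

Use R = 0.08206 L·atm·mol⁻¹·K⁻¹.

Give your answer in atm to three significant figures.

9.32 atm

At constant T and V, P ∝ n(gas): 1 mol gas → 2 mol gas.
P_final = (2/1) × 4.66 = 9.320 atm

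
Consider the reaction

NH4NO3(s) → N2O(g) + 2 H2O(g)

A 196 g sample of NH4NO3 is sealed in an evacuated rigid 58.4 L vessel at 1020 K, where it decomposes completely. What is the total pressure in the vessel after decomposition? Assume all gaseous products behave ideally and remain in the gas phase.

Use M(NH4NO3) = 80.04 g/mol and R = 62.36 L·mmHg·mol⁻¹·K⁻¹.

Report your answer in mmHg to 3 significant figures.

n(NH4NO3) = 196 / 80.04 = 2.449 mol
n(gas produced) = (3/1) × 2.449 = 7.347 mol
P = nRT/V = 7.347 × 62.36 × 1020 / 58.4 = 8002 mmHg

8000 mmHg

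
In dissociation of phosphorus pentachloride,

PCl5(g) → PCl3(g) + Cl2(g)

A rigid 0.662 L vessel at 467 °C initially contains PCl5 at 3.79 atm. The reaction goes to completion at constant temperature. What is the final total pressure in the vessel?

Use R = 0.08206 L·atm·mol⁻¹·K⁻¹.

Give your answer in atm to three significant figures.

7.58 atm

At constant T and V, P ∝ n(gas): 1 mol gas → 2 mol gas.
P_final = (2/1) × 3.79 = 7.580 atm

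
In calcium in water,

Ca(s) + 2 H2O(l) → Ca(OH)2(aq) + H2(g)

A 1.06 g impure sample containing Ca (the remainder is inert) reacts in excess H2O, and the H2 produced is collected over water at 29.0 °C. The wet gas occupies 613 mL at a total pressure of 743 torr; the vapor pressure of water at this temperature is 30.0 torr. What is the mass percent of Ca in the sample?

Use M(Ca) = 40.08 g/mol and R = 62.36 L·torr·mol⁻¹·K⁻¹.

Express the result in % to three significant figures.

P(H2) = 743 − 30.0 = 713.0 torr
n(H2) = PV/RT = (713.0 × 0.6130) / (62.36 × 302.15) = 0.02320 mol
n(Ca) = (1/1) × 0.02320 = 0.02320 mol
m(Ca) = 0.02320 × 40.08 = 0.9299 g
%Ca = 0.9299 / 1.06 × 100 = 87.73%

87.7 %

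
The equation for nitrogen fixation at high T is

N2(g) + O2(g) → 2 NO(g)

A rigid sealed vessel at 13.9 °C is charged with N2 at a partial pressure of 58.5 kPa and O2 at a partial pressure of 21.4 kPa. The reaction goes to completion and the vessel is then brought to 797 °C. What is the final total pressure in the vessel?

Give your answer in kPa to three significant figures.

At constant V, partial pressures at 13.9 °C are proportional to moles, so apply stoichiometry directly to pressures.
P(O2) required for 58.5 kPa of N2 = (1/1) × 58.5 = 58.50 kPa; available 21.4 kPa, so O2 is limiting.
P(N2) remaining = 58.5 − (1/1) × 21.4 = 37.10 kPa
P(gaseous products) = (2)/1 × 21.4 = 42.80 kPa
P_total at 13.9 °C = 37.10 + 42.80 = 79.90 kPa
Scaling to 797 °C: P = 79.90 × 1070.15/287.05 = 297.9 kPa

298 kPa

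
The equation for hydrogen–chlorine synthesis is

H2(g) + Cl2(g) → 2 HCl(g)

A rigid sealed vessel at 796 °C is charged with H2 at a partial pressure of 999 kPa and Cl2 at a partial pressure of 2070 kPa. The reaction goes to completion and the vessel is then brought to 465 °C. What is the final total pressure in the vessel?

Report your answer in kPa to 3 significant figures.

2120 kPa

With V and T fixed, P_i ∝ n_i, so the mole ratios apply directly to partial pressures at 796 °C.
P(Cl2) required for 999 kPa of H2 = (1/1) × 999 = 999.0 kPa; available 2070 kPa, so H2 is limiting.
P(Cl2) remaining = 2070 − (1/1) × 999 = 1071 kPa
P(gaseous products) = (2)/1 × 999 = 1998 kPa
P_total at 796 °C = 1071 + 1998 = 3069 kPa
Scaling to 465 °C: P = 3069 × 738.15/1069.15 = 2119 kPa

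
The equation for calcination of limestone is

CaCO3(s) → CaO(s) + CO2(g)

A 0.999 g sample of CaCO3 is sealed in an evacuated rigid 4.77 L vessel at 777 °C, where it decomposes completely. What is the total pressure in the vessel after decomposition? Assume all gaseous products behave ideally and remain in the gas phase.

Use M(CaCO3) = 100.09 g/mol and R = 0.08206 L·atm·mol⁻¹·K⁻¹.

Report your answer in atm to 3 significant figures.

0.180 atm

n(CaCO3) = 0.999 / 100.09 = 0.009981 mol
n(gas produced) = (1/1) × 0.009981 = 0.009981 mol
P = nRT/V = 0.009981 × 0.08206 × 1050.15 / 4.77 = 0.1803 atm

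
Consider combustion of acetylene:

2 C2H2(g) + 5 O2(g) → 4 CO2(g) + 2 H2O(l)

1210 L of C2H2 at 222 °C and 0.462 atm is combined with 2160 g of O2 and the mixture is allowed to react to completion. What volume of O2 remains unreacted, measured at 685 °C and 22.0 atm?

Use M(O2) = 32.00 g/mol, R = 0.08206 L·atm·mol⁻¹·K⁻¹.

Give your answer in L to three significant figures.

n(C2H2) = PV/RT = (0.462 × 1210) / (0.08206 × 495.15) = 13.76 mol
n(O2) = 2160 / 32.00 = 67.50 mol
For 13.76 mol C2H2, stoichiometry requires (5/2) × 13.76 = 34.40 mol O2; 67.50 mol is available, so C2H2 is limiting.
n(O2) consumed = (5/2) × 13.76 = 34.40 mol; remaining = 67.50 − 34.40 = 33.10 mol
V(O2) = nRT/P = 33.10 × 0.08206 × 958.15 / 22.0 = 118.3 L

118 L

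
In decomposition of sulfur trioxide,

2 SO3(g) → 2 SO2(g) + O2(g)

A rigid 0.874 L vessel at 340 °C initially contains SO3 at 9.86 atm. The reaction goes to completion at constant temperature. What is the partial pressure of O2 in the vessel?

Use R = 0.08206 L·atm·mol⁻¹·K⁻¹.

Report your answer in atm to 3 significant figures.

n(SO3)₀ = PV/RT = (9.86 × 0.874) / (0.08206 × 613.15) = 0.1713 mol
n(O2) = (1/2) × 0.1713 = 0.08565 mol
P(O2) = nRT/V = 0.08565 × 0.08206 × 613.15 / 0.874 = 4.931 atm

4.93 atm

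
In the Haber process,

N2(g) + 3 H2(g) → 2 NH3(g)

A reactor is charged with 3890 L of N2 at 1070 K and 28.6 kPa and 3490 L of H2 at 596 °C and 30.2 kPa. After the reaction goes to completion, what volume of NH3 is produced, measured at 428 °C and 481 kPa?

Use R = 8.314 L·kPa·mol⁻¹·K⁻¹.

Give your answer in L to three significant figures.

n(N2) = PV/RT = (28.6 × 3890) / (8.314 × 1070) = 12.51 mol
n(H2) = PV/RT = (30.2 × 3490) / (8.314 × 869.15) = 14.59 mol
For 12.51 mol N2, stoichiometry requires (3/1) × 12.51 = 37.53 mol H2; 14.59 mol is available, so H2 is limiting.
n(NH3) = (2/3) × 14.59 = 9.727 mol
V(NH3) = nRT/P = 9.727 × 8.314 × 701.15 / 481 = 117.9 L

118 L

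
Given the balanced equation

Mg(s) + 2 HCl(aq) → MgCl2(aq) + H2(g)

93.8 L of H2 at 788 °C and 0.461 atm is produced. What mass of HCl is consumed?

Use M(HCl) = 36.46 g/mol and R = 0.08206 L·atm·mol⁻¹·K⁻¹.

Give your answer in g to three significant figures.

n(H2) = PV/RT = (0.461 × 93.8) / (0.08206 × 1061.15) = 0.4966 mol
n(HCl) = (2/1) × 0.4966 = 0.9932 mol
m(HCl) = 0.9932 × 36.46 = 36.21 g

36.2 g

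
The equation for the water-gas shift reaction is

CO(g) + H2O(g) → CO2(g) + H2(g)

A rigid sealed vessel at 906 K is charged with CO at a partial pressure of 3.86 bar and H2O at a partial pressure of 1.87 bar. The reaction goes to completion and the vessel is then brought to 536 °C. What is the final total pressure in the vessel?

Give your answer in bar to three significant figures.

5.12 bar

Because the vessel is rigid and T is held at 906 K, work the stoichiometry in partial pressures (P_i = n_iRT/V).
P(H2O) required for 3.86 bar of CO = (1/1) × 3.86 = 3.860 bar; available 1.87 bar, so H2O is limiting.
P(CO) remaining = 3.86 − (1/1) × 1.87 = 1.990 bar
P(gaseous products) = (1+1)/1 × 1.87 = 3.740 bar
P_total at 906 K = 1.990 + 3.740 = 5.730 bar
Scaling to 536 °C: P = 5.730 × 809.15/906 = 5.117 bar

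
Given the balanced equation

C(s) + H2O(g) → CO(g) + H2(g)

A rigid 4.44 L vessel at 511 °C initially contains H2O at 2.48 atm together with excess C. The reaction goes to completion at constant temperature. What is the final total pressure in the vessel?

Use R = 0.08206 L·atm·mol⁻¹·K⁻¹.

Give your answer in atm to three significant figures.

At constant T and V, P ∝ n(gas): 1 mol gas → 2 mol gas.
P_final = (2/1) × 2.48 = 4.960 atm

4.96 atm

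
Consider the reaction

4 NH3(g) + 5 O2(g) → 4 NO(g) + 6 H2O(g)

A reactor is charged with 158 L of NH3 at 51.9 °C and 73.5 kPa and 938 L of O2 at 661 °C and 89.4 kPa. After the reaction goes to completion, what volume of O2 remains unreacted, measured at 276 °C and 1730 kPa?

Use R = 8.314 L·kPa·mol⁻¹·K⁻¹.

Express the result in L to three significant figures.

14.3 L

n(NH3) = PV/RT = (73.5 × 158) / (8.314 × 325.05) = 4.297 mol
n(O2) = PV/RT = (89.4 × 938) / (8.314 × 934.15) = 10.80 mol
For 4.297 mol NH3, stoichiometry requires (5/4) × 4.297 = 5.371 mol O2; 10.80 mol is available, so NH3 is limiting.
n(O2) consumed = (5/4) × 4.297 = 5.371 mol; remaining = 10.80 − 5.371 = 5.429 mol
V(O2) = nRT/P = 5.429 × 8.314 × 549.15 / 1730 = 14.33 L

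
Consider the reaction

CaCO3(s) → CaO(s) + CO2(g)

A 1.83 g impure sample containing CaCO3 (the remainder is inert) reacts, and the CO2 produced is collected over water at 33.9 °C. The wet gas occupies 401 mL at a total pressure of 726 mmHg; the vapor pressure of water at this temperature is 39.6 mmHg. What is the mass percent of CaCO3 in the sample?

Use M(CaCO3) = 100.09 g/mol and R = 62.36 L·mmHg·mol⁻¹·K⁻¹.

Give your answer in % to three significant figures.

78.6 %

P(CO2) = 726 − 39.6 = 686.4 mmHg
n(CO2) = PV/RT = (686.4 × 0.4010) / (62.36 × 307.05) = 0.01437 mol
n(CaCO3) = (1/1) × 0.01437 = 0.01437 mol
m(CaCO3) = 0.01437 × 100.09 = 1.438 g
%CaCO3 = 1.438 / 1.83 × 100 = 78.58%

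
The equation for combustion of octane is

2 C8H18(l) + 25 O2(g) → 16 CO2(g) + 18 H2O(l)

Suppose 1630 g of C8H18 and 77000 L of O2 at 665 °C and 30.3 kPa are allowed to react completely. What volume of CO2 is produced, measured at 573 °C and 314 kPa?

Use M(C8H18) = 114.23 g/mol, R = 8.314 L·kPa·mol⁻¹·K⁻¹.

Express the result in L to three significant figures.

2560 L

n(C8H18) = 1630 / 114.23 = 14.27 mol
n(O2) = PV/RT = (30.3 × 77000) / (8.314 × 938.15) = 299.1 mol
For 14.27 mol C8H18, stoichiometry requires (25/2) × 14.27 = 178.4 mol O2; 299.1 mol is available, so C8H18 is limiting.
n(CO2) = (16/2) × 14.27 = 114.2 mol
V(CO2) = nRT/P = 114.2 × 8.314 × 846.15 / 314 = 2559 L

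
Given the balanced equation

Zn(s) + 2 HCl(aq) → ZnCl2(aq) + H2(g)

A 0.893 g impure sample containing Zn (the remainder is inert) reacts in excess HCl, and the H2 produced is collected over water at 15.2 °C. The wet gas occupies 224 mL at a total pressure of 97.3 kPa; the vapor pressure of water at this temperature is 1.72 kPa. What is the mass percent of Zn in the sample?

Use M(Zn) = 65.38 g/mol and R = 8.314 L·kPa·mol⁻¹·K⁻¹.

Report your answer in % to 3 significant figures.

P(H2) = 97.3 − 1.72 = 95.58 kPa
n(H2) = PV/RT = (95.58 × 0.2240) / (8.314 × 288.35) = 0.008931 mol
n(Zn) = (1/1) × 0.008931 = 0.008931 mol
m(Zn) = 0.008931 × 65.38 = 0.5839 g
%Zn = 0.5839 / 0.893 × 100 = 65.39%

65.4 %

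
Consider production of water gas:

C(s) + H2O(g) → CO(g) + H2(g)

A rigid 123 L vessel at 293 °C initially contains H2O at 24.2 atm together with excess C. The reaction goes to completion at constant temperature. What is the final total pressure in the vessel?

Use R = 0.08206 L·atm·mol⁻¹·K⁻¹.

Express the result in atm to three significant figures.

Since T and V are fixed, P_final/P_initial = n_final/n_initial = 2/1.
P_final = (2/1) × 24.2 = 48.40 atm

48.4 atm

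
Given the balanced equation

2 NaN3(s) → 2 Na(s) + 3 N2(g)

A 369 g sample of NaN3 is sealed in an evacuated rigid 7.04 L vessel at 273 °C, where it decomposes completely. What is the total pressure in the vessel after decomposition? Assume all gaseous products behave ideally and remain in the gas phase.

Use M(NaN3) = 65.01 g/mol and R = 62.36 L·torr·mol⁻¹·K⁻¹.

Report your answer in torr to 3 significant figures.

41200 torr

n(NaN3) = 369 / 65.01 = 5.676 mol
n(gas produced) = (3/2) × 5.676 = 8.514 mol
P = nRT/V = 8.514 × 62.36 × 546.15 / 7.04 = 41190 torr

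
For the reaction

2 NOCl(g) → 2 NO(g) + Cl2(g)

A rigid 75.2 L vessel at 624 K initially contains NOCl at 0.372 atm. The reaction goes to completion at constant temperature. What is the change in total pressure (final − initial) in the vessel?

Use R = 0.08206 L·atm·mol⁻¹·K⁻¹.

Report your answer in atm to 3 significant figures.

0.186 atm

At constant T and V, P ∝ n(gas): 2 mol gas → 3 mol gas.
P_final = (3/2) × 0.372 = 0.5580 atm; ΔP = 0.5580 − 0.372 = 0.1860 atm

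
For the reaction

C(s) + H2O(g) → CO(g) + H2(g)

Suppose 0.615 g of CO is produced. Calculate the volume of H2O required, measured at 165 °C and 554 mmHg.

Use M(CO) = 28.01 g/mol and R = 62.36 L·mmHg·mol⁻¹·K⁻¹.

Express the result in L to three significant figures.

n(CO) = 0.6150 / 28.01 = 0.02196 mol
n(H2O) = (1/1) × 0.02196 = 0.02196 mol
V = nRT/P = 0.02196 × 62.36 × 438.15 / 554 = 1.083 L

1.08 L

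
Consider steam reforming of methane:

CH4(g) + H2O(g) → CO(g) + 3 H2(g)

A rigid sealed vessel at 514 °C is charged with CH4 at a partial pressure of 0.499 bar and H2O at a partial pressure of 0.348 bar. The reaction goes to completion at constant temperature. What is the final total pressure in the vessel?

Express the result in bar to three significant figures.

Because the vessel is rigid and T is held at 514 °C, work the stoichiometry in partial pressures (P_i = n_iRT/V).
P(H2O) required for 0.499 bar of CH4 = (1/1) × 0.499 = 0.4990 bar; available 0.348 bar, so H2O is limiting.
P(CH4) remaining = 0.499 − (1/1) × 0.348 = 0.1510 bar
P(gaseous products) = (1+3)/1 × 0.348 = 1.392 bar
P_total at 514 °C = 0.1510 + 1.392 = 1.543 bar

1.54 bar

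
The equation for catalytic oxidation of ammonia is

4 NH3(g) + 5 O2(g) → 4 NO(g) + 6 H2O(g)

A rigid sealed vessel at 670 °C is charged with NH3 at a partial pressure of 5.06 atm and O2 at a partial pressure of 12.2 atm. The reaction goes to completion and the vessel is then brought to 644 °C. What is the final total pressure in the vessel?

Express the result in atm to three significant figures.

18.0 atm

At constant V, partial pressures at 670 °C are proportional to moles, so apply stoichiometry directly to pressures.
P(O2) required for 5.06 atm of NH3 = (5/4) × 5.06 = 6.325 atm; available 12.2 atm, so NH3 is limiting.
P(O2) remaining = 12.2 − (5/4) × 5.06 = 5.875 atm
P(gaseous products) = (4+6)/4 × 5.06 = 12.65 atm
P_total at 670 °C = 5.875 + 12.65 = 18.52 atm
Scaling to 644 °C: P = 18.52 × 917.15/943.15 = 18.01 atm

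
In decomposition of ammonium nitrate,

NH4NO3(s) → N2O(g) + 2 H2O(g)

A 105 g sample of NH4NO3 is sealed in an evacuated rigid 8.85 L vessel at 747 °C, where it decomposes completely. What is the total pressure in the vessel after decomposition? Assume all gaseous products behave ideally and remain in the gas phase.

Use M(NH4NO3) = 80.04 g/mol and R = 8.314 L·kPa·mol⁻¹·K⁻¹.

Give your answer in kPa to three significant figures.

3770 kPa

n(NH4NO3) = 105 / 80.04 = 1.312 mol
n(gas produced) = (3/1) × 1.312 = 3.936 mol
P = nRT/V = 3.936 × 8.314 × 1020.15 / 8.85 = 3772 kPa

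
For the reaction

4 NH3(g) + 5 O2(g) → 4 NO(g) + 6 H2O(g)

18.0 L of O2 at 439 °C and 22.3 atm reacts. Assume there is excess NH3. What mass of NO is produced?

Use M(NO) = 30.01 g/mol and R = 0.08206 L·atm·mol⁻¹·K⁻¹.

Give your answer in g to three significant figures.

n(O2) = PV/RT = (22.3 × 18.0) / (0.08206 × 712.15) = 6.869 mol
n(NO) = (4/5) × 6.869 = 5.495 mol
m(NO) = 5.495 × 30.01 = 164.9 g

165 g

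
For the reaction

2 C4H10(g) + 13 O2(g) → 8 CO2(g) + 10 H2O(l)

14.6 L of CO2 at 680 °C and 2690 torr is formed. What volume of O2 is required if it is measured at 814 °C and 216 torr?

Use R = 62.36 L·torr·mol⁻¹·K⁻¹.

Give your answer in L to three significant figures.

337 L

n(CO2) = PV/RT = (2690 × 14.6) / (62.36 × 953.15) = 0.6608 mol
n(O2) = (13/8) × 0.6608 = 1.074 mol
V = nRT/P = 1.074 × 62.36 × 1087.15 / 216 = 337.1 L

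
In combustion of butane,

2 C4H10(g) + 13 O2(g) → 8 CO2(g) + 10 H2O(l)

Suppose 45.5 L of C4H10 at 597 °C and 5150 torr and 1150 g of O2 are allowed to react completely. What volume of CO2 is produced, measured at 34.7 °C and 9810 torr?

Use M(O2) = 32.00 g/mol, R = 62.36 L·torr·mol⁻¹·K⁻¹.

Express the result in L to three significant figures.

n(C4H10) = PV/RT = (5150 × 45.5) / (62.36 × 870.15) = 4.318 mol
n(O2) = 1150 / 32.00 = 35.94 mol
For 4.318 mol C4H10, stoichiometry requires (13/2) × 4.318 = 28.07 mol O2; 35.94 mol is available, so C4H10 is limiting.
n(CO2) = (8/2) × 4.318 = 17.27 mol
V(CO2) = nRT/P = 17.27 × 62.36 × 307.85 / 9810 = 33.80 L

33.8 L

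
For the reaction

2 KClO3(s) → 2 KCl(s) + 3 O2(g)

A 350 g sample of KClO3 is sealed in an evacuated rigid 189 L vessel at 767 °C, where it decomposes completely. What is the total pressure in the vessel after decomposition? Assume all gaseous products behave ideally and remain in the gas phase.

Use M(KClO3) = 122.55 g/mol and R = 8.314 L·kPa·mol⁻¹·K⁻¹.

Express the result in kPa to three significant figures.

196 kPa

n(KClO3) = 350 / 122.55 = 2.856 mol
n(gas produced) = (3/2) × 2.856 = 4.284 mol
P = nRT/V = 4.284 × 8.314 × 1040.15 / 189 = 196.0 kPa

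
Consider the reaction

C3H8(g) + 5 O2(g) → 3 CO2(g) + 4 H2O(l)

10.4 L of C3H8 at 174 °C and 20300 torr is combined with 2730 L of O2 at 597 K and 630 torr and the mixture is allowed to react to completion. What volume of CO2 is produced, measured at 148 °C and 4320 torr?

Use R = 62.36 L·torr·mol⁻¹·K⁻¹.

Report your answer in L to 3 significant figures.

n(C3H8) = PV/RT = (20300 × 10.4) / (62.36 × 447.15) = 7.571 mol
n(O2) = PV/RT = (630 × 2730) / (62.36 × 597) = 46.20 mol
For 7.571 mol C3H8, stoichiometry requires (5/1) × 7.571 = 37.85 mol O2; 46.20 mol is available, so C3H8 is limiting.
n(CO2) = (3/1) × 7.571 = 22.71 mol
V(CO2) = nRT/P = 22.71 × 62.36 × 421.15 / 4320 = 138.1 L

138 L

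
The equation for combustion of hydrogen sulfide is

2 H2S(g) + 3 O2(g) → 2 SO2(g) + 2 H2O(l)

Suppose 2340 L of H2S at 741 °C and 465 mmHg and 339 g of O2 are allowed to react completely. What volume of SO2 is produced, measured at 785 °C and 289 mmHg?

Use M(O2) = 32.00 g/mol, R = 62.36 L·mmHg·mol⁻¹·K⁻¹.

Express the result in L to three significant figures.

1610 L

n(H2S) = PV/RT = (465 × 2340) / (62.36 × 1014.15) = 17.21 mol
n(O2) = 339 / 32.00 = 10.59 mol
For 17.21 mol H2S, stoichiometry requires (3/2) × 17.21 = 25.82 mol O2; 10.59 mol is available, so O2 is limiting.
n(SO2) = (2/3) × 10.59 = 7.060 mol
V(SO2) = nRT/P = 7.060 × 62.36 × 1058.15 / 289 = 1612 L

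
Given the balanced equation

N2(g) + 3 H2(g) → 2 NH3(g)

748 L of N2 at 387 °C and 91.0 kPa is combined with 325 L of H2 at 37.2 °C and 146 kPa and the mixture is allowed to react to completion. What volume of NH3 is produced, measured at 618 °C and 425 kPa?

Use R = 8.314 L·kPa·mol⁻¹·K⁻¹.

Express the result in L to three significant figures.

n(N2) = PV/RT = (91.0 × 748) / (8.314 × 660.15) = 12.40 mol
n(H2) = PV/RT = (146 × 325) / (8.314 × 310.35) = 18.39 mol
For 12.40 mol N2, stoichiometry requires (3/1) × 12.40 = 37.20 mol H2; 18.39 mol is available, so H2 is limiting.
n(NH3) = (2/3) × 18.39 = 12.26 mol
V(NH3) = nRT/P = 12.26 × 8.314 × 891.15 / 425 = 213.7 L

214 L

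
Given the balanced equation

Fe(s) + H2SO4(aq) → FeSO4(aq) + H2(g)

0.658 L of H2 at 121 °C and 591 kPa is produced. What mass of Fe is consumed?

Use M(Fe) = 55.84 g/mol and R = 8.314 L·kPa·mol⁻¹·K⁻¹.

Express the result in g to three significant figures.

n(H2) = PV/RT = (591 × 0.658) / (8.314 × 394.15) = 0.1187 mol
n(Fe) = (1/1) × 0.1187 = 0.1187 mol
m(Fe) = 0.1187 × 55.84 = 6.628 g

6.63 g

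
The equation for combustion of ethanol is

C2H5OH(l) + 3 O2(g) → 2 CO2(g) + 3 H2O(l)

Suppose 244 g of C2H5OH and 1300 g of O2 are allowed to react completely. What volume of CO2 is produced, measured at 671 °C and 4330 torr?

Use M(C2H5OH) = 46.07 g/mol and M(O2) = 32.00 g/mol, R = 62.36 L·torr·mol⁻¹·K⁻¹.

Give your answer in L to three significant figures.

n(C2H5OH) = 244 / 46.07 = 5.296 mol
n(O2) = 1300 / 32.00 = 40.62 mol
For 5.296 mol C2H5OH, stoichiometry requires (3/1) × 5.296 = 15.89 mol O2; 40.62 mol is available, so C2H5OH is limiting.
n(CO2) = (2/1) × 5.296 = 10.59 mol
V(CO2) = nRT/P = 10.59 × 62.36 × 944.15 / 4330 = 144.0 L

144 L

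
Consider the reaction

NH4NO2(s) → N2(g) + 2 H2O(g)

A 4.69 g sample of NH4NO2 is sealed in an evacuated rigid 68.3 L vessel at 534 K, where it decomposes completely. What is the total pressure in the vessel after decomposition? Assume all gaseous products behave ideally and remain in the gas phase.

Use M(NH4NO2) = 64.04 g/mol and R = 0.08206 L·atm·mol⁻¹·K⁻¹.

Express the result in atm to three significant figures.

n(NH4NO2) = 4.69 / 64.04 = 0.07324 mol
n(gas produced) = (3/1) × 0.07324 = 0.2197 mol
P = nRT/V = 0.2197 × 0.08206 × 534 / 68.3 = 0.1410 atm

0.141 atm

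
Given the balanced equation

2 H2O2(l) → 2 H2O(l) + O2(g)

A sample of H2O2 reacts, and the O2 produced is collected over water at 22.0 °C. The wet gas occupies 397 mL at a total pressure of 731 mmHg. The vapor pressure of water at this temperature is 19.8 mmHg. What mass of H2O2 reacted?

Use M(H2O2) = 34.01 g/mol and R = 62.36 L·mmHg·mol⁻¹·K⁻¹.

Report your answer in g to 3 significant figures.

1.04 g

P(O2) = 731 − 19.8 = 711.2 mmHg
n(O2) = PV/RT = (711.2 × 0.3970) / (62.36 × 295.15) = 0.01534 mol
n(H2O2) = (2/1) × 0.01534 = 0.03068 mol
m(H2O2) = 0.03068 × 34.01 = 1.043 g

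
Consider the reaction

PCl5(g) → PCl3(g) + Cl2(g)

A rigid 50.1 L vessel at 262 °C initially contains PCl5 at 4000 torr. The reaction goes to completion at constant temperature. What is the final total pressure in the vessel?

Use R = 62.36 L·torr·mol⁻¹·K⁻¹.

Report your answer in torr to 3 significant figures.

Rigid vessel, constant T ⇒ P scales with total gas moles (1 → 2).
P_final = (2/1) × 4000 = 8000 torr

8000 torr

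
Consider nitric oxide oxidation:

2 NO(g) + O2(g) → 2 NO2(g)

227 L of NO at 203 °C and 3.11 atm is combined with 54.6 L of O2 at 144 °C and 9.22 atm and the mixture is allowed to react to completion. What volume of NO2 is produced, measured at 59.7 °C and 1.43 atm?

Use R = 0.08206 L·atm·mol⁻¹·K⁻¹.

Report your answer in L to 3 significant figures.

345 L

n(NO) = PV/RT = (3.11 × 227) / (0.08206 × 476.15) = 18.07 mol
n(O2) = PV/RT = (9.22 × 54.6) / (0.08206 × 417.15) = 14.71 mol
For 18.07 mol NO, stoichiometry requires (1/2) × 18.07 = 9.035 mol O2; 14.71 mol is available, so NO is limiting.
n(NO2) = (2/2) × 18.07 = 18.07 mol
V(NO2) = nRT/P = 18.07 × 0.08206 × 332.85 / 1.43 = 345.1 L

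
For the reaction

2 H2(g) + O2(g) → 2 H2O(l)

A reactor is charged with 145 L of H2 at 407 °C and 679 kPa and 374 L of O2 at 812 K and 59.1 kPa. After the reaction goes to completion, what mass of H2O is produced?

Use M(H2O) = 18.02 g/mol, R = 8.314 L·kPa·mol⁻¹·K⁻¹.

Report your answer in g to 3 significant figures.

118 g

n(H2) = PV/RT = (679 × 145) / (8.314 × 680.15) = 17.41 mol
n(O2) = PV/RT = (59.1 × 374) / (8.314 × 812) = 3.274 mol
For 17.41 mol H2, stoichiometry requires (1/2) × 17.41 = 8.705 mol O2; 3.274 mol is available, so O2 is limiting.
n(H2O) = (2/1) × 3.274 = 6.548 mol
m(H2O) = 6.548 × 18.02 = 118.0 g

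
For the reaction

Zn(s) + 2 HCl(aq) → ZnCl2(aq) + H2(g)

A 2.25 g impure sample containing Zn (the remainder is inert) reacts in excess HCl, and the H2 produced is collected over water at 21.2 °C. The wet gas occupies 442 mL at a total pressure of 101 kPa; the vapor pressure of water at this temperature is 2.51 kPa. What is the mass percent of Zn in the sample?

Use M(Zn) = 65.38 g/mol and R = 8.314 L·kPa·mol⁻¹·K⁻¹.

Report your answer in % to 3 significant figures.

51.7 %

P(H2) = 101 − 2.51 = 98.49 kPa
n(H2) = PV/RT = (98.49 × 0.4420) / (8.314 × 294.35) = 0.01779 mol
n(Zn) = (1/1) × 0.01779 = 0.01779 mol
m(Zn) = 0.01779 × 65.38 = 1.163 g
%Zn = 1.163 / 2.25 × 100 = 51.69%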